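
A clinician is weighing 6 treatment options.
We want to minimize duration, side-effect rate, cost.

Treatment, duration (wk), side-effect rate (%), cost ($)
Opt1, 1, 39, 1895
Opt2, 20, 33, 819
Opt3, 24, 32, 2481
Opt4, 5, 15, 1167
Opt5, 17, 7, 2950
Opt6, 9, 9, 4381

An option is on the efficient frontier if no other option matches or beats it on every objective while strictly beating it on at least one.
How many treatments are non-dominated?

Opt1: not dominated (best duration).
Opt2: not dominated (best cost).
Opt3: dominated by Opt4 (duration 5≤24, side-effect rate 15≤32, cost 1167≤2481).
Opt4: not dominated.
Opt5: not dominated (best side-effect rate).
Opt6: not dominated.
Pareto-optimal: Opt1, Opt2, Opt4, Opt5, Opt6 → 5.

5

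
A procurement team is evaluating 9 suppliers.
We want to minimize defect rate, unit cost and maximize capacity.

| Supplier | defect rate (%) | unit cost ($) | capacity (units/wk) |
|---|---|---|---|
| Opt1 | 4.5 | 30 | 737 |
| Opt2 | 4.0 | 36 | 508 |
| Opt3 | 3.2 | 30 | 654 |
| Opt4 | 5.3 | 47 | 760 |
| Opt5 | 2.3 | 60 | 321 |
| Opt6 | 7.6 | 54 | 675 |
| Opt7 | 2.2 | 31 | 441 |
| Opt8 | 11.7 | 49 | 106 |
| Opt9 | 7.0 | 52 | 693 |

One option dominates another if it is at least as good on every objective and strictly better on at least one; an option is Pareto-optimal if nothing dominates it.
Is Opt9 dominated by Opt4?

Yes

Opt4 vs Opt9: defect rate 5.3≤7.0, unit cost 47≤52, capacity 760≥693 — Opt4 is at least as good on every objective with at least one strict improvement.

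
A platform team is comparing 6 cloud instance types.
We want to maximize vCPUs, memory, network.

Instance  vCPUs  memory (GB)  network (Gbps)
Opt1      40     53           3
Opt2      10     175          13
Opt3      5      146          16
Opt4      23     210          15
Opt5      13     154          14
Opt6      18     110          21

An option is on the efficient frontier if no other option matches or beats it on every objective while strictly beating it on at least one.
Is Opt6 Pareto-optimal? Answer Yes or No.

Opt1: worse on memory (53 vs 110).
Opt2: worse on vCPUs (10 vs 18).
Opt3: worse on vCPUs (5 vs 18).
Opt4: worse on network (15 vs 21).
Opt5: worse on vCPUs (13 vs 18).
No option is at least as good as Opt6 on every objective and strictly better on one.

Yes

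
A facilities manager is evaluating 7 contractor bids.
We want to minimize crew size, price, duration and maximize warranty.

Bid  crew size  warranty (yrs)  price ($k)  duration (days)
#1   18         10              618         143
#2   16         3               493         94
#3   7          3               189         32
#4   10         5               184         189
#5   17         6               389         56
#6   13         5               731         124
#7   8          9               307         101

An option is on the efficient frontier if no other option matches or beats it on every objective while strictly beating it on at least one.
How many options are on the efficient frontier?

5

#1: not dominated (best warranty).
#2: dominated by #3 (crew size 7≤16, warranty 3≥3, price 189≤493, duration 32≤94).
#3: not dominated (best crew size).
#4: not dominated (best price).
#5: not dominated.
#6: dominated by #7 (crew size 8≤13, warranty 9≥5, price 307≤731, duration 101≤124).
#7: not dominated.
Pareto-optimal: #1, #3, #4, #5, #7 → 5.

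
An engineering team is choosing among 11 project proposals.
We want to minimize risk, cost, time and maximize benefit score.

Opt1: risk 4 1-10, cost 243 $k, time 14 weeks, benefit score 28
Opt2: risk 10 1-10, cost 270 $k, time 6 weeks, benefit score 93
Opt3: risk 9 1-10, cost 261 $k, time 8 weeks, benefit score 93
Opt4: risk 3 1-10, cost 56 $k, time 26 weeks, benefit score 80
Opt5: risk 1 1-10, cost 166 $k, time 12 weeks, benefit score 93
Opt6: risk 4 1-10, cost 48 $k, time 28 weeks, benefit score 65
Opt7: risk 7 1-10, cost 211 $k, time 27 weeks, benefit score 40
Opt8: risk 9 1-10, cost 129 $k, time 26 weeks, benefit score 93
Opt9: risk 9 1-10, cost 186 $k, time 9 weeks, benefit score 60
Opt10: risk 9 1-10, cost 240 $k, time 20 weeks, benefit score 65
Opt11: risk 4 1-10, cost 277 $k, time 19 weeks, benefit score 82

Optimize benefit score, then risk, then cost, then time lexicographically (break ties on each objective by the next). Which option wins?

Opt5

First maximize benefit score: best is 93, kept {Opt2, Opt3, Opt5, Opt8}.
Then minimize risk: best is 1, kept {Opt5}.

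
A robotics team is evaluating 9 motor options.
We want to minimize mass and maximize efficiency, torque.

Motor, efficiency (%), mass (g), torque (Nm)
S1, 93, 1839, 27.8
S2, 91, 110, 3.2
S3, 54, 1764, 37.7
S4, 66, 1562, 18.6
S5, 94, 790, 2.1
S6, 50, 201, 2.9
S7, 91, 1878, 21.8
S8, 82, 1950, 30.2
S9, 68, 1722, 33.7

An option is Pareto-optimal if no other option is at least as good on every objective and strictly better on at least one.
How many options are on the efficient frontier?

S1: not dominated.
S2: not dominated (best mass).
S3: not dominated (best torque).
S4: not dominated.
S5: not dominated (best efficiency).
S6: dominated by S2 (efficiency 91≥50, mass 110≤201, torque 3.2≥2.9).
S7: dominated by S1 (efficiency 93≥91, mass 1839≤1878, torque 27.8≥21.8).
S8: not dominated.
S9: not dominated.
Pareto-optimal: S1, S2, S3, S4, S5, S8, S9 → 7.

7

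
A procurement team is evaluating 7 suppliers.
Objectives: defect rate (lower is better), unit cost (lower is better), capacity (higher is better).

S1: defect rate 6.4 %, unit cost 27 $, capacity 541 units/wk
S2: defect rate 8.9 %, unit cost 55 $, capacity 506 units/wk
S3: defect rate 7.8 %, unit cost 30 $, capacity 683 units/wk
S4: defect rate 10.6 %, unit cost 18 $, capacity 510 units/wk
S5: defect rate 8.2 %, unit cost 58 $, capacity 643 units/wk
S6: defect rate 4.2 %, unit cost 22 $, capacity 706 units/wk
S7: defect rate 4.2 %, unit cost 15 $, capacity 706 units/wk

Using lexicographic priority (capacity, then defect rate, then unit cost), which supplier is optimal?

First maximize capacity: best is 706, kept {S6, S7}.
Then minimize defect rate: best is 4.2, kept {S6, S7}.
Then minimize unit cost: best is 15, kept {S7}.

S7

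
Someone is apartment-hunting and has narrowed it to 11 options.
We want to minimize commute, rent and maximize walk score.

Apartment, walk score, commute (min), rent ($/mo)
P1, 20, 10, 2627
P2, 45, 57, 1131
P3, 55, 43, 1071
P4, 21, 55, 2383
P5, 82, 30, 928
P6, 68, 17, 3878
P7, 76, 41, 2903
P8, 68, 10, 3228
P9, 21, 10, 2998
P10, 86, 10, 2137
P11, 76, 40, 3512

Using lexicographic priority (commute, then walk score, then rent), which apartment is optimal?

First minimize commute: best is 10, kept {P1, P8, P9, P10}.
Then maximize walk score: best is 86, kept {P10}.

P10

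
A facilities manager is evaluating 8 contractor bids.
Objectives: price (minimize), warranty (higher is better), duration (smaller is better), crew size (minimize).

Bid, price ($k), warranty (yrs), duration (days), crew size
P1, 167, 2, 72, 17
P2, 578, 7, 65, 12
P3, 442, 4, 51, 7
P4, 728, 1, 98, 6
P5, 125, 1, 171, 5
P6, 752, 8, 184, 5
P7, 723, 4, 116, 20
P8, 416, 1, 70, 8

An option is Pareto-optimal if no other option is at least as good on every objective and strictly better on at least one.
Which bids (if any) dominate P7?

P2, P3

P2: price 578≤723, warranty 7≥4, duration 65≤116, crew size 12≤20 — dominates P7.
P3: price 442≤723, warranty 4≥4, duration 51≤116, crew size 7≤20 — dominates P7.
Others (P1, P4, P5, P6, P8) are each worse than P7 on at least one objective.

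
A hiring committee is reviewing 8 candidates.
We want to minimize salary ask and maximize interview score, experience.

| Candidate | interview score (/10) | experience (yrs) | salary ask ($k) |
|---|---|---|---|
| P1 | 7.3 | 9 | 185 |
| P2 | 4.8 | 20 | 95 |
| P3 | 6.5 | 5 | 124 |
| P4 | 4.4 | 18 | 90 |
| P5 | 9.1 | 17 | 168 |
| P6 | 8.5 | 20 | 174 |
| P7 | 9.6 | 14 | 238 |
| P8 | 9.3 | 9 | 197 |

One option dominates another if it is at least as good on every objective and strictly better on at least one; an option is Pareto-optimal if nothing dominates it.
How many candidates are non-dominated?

P1: dominated by P5 (interview score 9.1≥7.3, experience 17≥9, salary ask 168≤185).
P2: not dominated.
P3: not dominated.
P4: not dominated (best salary ask).
P5: not dominated.
P6: not dominated.
P7: not dominated (best interview score).
P8: not dominated.
Pareto-optimal: P2, P3, P4, P5, P6, P7, P8 → 7.

7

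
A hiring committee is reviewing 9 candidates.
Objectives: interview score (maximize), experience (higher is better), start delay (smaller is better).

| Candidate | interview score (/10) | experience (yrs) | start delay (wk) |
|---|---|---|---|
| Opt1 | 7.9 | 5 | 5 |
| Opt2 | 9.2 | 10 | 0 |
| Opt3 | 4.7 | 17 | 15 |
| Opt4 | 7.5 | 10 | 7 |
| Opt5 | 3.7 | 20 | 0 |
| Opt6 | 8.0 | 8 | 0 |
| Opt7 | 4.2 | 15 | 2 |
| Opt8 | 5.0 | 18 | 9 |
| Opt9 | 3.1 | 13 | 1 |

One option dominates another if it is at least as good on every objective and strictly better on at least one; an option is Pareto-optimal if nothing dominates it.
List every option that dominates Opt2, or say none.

Opt1: worse on interview score (7.9 vs 9.2).
Opt3: worse on interview score (4.7 vs 9.2).
Opt4: worse on interview score (7.5 vs 9.2).
Opt5: worse on interview score (3.7 vs 9.2).
Opt6: worse on interview score (8.0 vs 9.2).
Opt7: worse on interview score (4.2 vs 9.2).
Opt8: worse on interview score (5.0 vs 9.2).
Opt9: worse on interview score (3.1 vs 9.2).
No option dominates Opt2.

none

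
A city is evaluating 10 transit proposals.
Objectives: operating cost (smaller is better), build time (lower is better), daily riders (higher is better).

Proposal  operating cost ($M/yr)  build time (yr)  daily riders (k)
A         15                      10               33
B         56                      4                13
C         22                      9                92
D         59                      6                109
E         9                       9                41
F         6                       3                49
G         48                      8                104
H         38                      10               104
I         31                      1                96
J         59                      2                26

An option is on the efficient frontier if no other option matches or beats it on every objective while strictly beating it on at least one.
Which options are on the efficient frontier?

A: dominated by E (operating cost 9≤15, build time 9≤10, daily riders 41≥33).
B: dominated by F (operating cost 6≤56, build time 3≤4, daily riders 49≥13).
C: not dominated.
D: not dominated (best daily riders).
E: dominated by F (operating cost 6≤9, build time 3≤9, daily riders 49≥41).
F: not dominated (best operating cost).
G: not dominated.
H: not dominated.
I: not dominated (best build time).
J: dominated by I (operating cost 31≤59, build time 1≤2, daily riders 96≥26).

C, D, F, G, H, I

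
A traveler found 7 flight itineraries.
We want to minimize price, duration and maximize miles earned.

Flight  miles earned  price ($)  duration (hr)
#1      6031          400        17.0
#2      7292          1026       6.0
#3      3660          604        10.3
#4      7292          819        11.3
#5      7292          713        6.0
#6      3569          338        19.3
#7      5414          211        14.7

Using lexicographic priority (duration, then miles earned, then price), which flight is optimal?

First minimize duration: best is 6.0, kept {#2, #5}.
Then maximize miles earned: best is 7292, kept {#2, #5}.
Then minimize price: best is 713, kept {#5}.

#5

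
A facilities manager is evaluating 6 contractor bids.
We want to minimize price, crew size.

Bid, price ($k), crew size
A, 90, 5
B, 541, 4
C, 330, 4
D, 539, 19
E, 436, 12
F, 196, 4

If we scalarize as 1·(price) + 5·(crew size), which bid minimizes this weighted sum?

A

A: 1·90 + 5·5 = 115
B: 1·541 + 5·4 = 561
C: 1·330 + 5·4 = 350
D: 1·539 + 5·19 = 634
E: 1·436 + 5·12 = 496
F: 1·196 + 5·4 = 216
Lowest: A at 115.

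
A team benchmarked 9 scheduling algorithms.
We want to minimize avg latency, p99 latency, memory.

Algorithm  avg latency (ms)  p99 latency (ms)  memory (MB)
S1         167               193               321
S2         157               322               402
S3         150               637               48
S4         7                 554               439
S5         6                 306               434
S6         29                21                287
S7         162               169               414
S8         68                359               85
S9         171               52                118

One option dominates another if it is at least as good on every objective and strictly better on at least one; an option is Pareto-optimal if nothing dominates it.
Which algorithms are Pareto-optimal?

S3, S5, S6, S8, S9

S1: dominated by S6 (avg latency 29≤167, p99 latency 21≤193, memory 287≤321).
S2: dominated by S6 (avg latency 29≤157, p99 latency 21≤322, memory 287≤402).
S3: not dominated (best memory).
S4: dominated by S5 (avg latency 6≤7, p99 latency 306≤554, memory 434≤439).
S5: not dominated (best avg latency).
S6: not dominated (best p99 latency).
S7: dominated by S6 (avg latency 29≤162, p99 latency 21≤169, memory 287≤414).
S8: not dominated.
S9: not dominated.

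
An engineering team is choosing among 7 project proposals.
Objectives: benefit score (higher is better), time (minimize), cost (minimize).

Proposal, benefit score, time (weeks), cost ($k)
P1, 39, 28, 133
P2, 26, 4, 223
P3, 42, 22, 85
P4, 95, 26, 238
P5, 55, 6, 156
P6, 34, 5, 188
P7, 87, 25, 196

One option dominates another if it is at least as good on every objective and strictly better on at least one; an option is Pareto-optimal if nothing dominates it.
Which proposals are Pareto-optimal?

P2, P3, P4, P5, P6, P7

P1: dominated by P3 (benefit score 42≥39, time 22≤28, cost 85≤133).
P2: not dominated (best time).
P3: not dominated (best cost).
P4: not dominated (best benefit score).
P5: not dominated.
P6: not dominated.
P7: not dominated.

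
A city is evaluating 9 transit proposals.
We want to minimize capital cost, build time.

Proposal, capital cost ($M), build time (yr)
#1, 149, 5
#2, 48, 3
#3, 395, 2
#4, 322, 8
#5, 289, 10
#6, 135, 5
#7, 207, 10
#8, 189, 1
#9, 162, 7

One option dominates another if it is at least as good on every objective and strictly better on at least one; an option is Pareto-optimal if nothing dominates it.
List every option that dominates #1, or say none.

#2: capital cost 48≤149, build time 3≤5 — dominates #1.
#6: capital cost 135≤149, build time 5≤5 — dominates #1.
Others (#3, #4, #5, #7, #8, #9) are each worse than #1 on at least one objective.

#2, #6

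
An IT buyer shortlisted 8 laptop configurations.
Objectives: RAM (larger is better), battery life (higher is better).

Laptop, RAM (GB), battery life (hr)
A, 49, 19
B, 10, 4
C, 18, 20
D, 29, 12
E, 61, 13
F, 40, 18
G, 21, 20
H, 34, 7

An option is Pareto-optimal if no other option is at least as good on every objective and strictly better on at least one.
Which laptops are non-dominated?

A: not dominated.
B: dominated by A (RAM 49≥10, battery life 19≥4).
C: dominated by G (RAM 21≥18, battery life 20≥20).
D: dominated by A (RAM 49≥29, battery life 19≥12).
E: not dominated (best RAM).
F: dominated by A (RAM 49≥40, battery life 19≥18).
G: not dominated.
H: dominated by A (RAM 49≥34, battery life 19≥7).

A, E, G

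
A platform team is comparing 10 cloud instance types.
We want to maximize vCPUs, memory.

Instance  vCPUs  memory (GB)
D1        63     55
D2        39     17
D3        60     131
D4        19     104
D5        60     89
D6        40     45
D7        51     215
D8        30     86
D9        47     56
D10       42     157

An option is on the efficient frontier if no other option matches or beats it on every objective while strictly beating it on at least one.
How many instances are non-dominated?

D1: not dominated (best vCPUs).
D2: dominated by D1 (vCPUs 63≥39, memory 55≥17).
D3: not dominated.
D4: dominated by D3 (vCPUs 60≥19, memory 131≥104).
D5: dominated by D3 (vCPUs 60≥60, memory 131≥89).
D6: dominated by D1 (vCPUs 63≥40, memory 55≥45).
D7: not dominated (best memory).
D8: dominated by D3 (vCPUs 60≥30, memory 131≥86).
D9: dominated by D3 (vCPUs 60≥47, memory 131≥56).
D10: dominated by D7 (vCPUs 51≥42, memory 215≥157).
Pareto-optimal: D1, D3, D7 → 3.

3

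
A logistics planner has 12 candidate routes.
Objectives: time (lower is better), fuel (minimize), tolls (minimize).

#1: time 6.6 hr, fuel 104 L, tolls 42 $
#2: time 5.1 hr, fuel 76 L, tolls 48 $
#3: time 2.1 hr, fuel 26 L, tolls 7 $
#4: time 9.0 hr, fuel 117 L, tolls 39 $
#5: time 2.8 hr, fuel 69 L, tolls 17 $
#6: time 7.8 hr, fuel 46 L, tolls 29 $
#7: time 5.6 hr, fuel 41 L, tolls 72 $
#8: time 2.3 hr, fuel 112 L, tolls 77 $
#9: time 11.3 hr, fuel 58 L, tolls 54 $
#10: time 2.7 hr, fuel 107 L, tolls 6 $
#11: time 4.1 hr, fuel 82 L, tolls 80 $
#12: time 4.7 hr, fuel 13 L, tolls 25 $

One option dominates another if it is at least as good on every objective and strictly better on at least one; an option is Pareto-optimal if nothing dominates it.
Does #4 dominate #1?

No

#4 vs #1: #4 is worse on time (9.0 vs 6.6), so it does not dominate #1.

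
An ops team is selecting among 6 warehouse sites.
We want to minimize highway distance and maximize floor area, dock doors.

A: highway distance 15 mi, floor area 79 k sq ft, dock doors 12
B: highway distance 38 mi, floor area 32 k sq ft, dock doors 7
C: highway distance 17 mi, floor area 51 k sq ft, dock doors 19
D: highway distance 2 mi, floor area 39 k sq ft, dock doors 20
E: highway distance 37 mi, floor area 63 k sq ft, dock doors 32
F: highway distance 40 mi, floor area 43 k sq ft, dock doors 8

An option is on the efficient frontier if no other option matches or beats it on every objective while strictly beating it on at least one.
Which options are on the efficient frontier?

A: not dominated (best floor area).
B: dominated by A (highway distance 15≤38, floor area 79≥32, dock doors 12≥7).
C: not dominated.
D: not dominated (best highway distance).
E: not dominated (best dock doors).
F: dominated by A (highway distance 15≤40, floor area 79≥43, dock doors 12≥8).

A, C, D, E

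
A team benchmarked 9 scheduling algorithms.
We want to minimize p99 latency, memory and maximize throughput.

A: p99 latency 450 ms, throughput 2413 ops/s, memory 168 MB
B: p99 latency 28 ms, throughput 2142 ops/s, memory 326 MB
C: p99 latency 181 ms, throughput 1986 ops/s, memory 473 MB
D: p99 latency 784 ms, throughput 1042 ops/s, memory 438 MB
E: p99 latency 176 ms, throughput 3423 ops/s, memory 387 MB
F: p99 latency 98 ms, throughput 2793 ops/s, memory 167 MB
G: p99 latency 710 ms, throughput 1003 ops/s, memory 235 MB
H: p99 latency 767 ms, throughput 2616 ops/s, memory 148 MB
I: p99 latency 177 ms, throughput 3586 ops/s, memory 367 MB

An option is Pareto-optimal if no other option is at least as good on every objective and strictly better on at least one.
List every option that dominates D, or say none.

A, B, E, F, H, I

A: p99 latency 450≤784, throughput 2413≥1042, memory 168≤438 — dominates D.
B: p99 latency 28≤784, throughput 2142≥1042, memory 326≤438 — dominates D.
E: p99 latency 176≤784, throughput 3423≥1042, memory 387≤438 — dominates D.
F: p99 latency 98≤784, throughput 2793≥1042, memory 167≤438 — dominates D.
H: p99 latency 767≤784, throughput 2616≥1042, memory 148≤438 — dominates D.
I: p99 latency 177≤784, throughput 3586≥1042, memory 367≤438 — dominates D.
Others (C, G) are each worse than D on at least one objective.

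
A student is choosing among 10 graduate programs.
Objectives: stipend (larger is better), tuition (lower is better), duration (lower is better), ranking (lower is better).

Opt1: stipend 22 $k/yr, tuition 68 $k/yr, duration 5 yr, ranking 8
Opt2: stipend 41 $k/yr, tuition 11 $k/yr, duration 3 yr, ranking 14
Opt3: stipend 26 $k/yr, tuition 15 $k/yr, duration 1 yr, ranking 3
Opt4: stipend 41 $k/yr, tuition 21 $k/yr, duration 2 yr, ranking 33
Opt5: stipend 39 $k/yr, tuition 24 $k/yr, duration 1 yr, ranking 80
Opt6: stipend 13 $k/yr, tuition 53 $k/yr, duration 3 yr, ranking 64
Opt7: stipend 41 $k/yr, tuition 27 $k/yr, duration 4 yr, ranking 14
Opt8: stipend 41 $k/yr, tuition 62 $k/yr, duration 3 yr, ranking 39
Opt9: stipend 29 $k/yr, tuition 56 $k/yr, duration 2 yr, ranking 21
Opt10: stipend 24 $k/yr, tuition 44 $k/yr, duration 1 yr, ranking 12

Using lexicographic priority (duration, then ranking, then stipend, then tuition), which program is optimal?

Opt3

First minimize duration: best is 1, kept {Opt3, Opt5, Opt10}.
Then minimize ranking: best is 3, kept {Opt3}.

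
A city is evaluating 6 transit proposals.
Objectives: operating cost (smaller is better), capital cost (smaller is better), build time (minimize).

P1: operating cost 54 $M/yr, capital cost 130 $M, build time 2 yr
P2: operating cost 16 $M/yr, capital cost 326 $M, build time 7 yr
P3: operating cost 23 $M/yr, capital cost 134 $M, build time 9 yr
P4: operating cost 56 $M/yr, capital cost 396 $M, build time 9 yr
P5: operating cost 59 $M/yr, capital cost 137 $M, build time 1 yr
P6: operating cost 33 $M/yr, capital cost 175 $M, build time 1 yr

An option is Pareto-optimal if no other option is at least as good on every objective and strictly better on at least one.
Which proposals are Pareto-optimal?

P1, P2, P3, P5, P6

P1: not dominated (best capital cost).
P2: not dominated (best operating cost).
P3: not dominated.
P4: dominated by P1 (operating cost 54≤56, capital cost 130≤396, build time 2≤9).
P5: not dominated.
P6: not dominated.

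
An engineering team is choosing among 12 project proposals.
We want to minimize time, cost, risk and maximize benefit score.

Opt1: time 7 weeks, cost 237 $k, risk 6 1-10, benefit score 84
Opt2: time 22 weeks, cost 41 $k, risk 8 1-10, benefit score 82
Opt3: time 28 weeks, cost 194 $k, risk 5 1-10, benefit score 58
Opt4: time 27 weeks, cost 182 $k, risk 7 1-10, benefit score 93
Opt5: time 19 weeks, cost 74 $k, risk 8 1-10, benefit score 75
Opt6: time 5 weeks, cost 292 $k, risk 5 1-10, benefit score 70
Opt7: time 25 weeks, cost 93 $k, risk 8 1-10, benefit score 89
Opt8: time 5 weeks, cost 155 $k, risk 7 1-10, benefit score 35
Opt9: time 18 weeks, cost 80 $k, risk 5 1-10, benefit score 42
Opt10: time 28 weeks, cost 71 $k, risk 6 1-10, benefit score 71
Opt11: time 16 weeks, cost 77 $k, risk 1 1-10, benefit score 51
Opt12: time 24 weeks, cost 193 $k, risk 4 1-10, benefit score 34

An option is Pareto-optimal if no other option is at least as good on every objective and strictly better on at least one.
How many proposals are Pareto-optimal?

10

Opt1: not dominated.
Opt2: not dominated (best cost).
Opt3: not dominated.
Opt4: not dominated (best benefit score).
Opt5: not dominated.
Opt6: not dominated.
Opt7: not dominated.
Opt8: not dominated.
Opt9: dominated by Opt11 (time 16≤18, cost 77≤80, risk 1≤5, benefit score 51≥42).
Opt10: not dominated.
Opt11: not dominated (best risk).
Opt12: dominated by Opt11 (time 16≤24, cost 77≤193, risk 1≤4, benefit score 51≥34).
Pareto-optimal: Opt1, Opt2, Opt3, Opt4, Opt5, Opt6, Opt7, Opt8, Opt10, Opt11 → 10.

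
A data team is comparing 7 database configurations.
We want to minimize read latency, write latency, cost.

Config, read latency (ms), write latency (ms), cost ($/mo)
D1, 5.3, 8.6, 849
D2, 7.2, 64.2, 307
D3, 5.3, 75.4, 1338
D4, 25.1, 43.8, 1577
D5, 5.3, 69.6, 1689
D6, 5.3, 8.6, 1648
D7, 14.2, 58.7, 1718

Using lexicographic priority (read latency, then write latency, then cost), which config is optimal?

First minimize read latency: best is 5.3, kept {D1, D3, D5, D6}.
Then minimize write latency: best is 8.6, kept {D1, D6}.
Then minimize cost: best is 849, kept {D1}.

D1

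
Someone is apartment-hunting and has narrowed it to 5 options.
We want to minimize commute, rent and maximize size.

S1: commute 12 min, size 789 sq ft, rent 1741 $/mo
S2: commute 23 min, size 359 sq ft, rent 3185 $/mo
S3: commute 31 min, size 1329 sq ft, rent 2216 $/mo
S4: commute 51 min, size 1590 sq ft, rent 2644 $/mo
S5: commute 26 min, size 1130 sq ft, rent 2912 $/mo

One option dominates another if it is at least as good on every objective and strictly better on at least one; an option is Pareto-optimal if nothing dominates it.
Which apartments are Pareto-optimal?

S1: not dominated (best commute).
S2: dominated by S1 (commute 12≤23, size 789≥359, rent 1741≤3185).
S3: not dominated.
S4: not dominated (best size).
S5: not dominated.

S1, S3, S4, S5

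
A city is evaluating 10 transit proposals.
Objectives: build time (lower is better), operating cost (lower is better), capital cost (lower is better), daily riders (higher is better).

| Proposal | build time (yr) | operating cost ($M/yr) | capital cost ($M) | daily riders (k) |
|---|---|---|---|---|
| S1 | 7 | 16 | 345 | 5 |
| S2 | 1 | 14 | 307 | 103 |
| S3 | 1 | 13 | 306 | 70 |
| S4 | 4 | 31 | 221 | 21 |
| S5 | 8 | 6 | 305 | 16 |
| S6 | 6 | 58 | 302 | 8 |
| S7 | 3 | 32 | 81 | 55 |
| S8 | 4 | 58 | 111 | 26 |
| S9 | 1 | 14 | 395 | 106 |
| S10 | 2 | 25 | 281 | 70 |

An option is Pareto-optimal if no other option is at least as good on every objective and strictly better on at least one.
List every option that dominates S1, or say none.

S2, S3

S2: build time 1≤7, operating cost 14≤16, capital cost 307≤345, daily riders 103≥5 — dominates S1.
S3: build time 1≤7, operating cost 13≤16, capital cost 306≤345, daily riders 70≥5 — dominates S1.
Others (S4, S5, S6, S7, S8, S9, S10) are each worse than S1 on at least one objective.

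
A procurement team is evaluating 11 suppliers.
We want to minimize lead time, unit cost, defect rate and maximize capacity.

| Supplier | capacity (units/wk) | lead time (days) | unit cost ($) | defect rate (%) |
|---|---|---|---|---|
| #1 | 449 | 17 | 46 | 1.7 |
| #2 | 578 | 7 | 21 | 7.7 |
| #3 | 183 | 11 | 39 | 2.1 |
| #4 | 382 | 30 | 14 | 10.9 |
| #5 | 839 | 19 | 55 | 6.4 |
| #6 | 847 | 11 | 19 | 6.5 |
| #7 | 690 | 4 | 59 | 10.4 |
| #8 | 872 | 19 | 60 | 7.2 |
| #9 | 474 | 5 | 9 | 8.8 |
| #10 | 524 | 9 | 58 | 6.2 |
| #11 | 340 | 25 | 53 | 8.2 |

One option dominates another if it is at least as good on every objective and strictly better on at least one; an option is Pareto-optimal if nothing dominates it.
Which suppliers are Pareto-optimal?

#1, #2, #3, #5, #6, #7, #8, #9, #10

#1: not dominated (best defect rate).
#2: not dominated.
#3: not dominated.
#4: dominated by #9 (capacity 474≥382, lead time 5≤30, unit cost 9≤14, defect rate 8.8≤10.9).
#5: not dominated.
#6: not dominated.
#7: not dominated (best lead time).
#8: not dominated (best capacity).
#9: not dominated (best unit cost).
#10: not dominated.
#11: dominated by #1 (capacity 449≥340, lead time 17≤25, unit cost 46≤53, defect rate 1.7≤8.2).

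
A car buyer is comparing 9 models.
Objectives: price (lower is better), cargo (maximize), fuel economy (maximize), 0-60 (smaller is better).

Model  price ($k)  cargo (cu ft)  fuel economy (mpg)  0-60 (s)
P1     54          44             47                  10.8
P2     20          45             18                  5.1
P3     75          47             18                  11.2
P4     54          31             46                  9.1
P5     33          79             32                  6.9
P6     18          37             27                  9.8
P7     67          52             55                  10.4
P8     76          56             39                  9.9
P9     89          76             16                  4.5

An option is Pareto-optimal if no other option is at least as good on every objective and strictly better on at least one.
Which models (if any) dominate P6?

P1: worse on price (54 vs 18).
P2: worse on price (20 vs 18).
P3: worse on price (75 vs 18).
P4: worse on price (54 vs 18).
P5: worse on price (33 vs 18).
P7: worse on price (67 vs 18).
P8: worse on price (76 vs 18).
P9: worse on price (89 vs 18).
No option dominates P6.

none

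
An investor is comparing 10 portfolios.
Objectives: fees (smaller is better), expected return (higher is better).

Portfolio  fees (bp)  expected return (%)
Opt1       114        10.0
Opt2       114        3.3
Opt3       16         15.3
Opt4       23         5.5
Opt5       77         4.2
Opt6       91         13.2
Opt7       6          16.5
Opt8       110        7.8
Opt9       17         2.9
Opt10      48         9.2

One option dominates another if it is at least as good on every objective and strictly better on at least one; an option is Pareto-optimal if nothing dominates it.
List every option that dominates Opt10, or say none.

Opt3, Opt7

Opt3: fees 16≤48, expected return 15.3≥9.2 — dominates Opt10.
Opt7: fees 6≤48, expected return 16.5≥9.2 — dominates Opt10.
Others (Opt1, Opt2, Opt4, Opt5, Opt6, Opt8, Opt9) are each worse than Opt10 on at least one objective.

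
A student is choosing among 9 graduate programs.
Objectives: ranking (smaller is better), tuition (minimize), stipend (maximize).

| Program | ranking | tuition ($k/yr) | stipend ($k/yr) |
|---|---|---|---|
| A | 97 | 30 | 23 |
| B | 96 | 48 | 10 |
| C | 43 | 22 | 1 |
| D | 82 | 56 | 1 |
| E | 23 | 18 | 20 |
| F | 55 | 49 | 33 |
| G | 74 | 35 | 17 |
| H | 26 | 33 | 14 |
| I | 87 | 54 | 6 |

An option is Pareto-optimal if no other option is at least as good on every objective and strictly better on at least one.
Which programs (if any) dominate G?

E: ranking 23≤74, tuition 18≤35, stipend 20≥17 — dominates G.
Others (A, B, C, D, F, H, I) are each worse than G on at least one objective.

E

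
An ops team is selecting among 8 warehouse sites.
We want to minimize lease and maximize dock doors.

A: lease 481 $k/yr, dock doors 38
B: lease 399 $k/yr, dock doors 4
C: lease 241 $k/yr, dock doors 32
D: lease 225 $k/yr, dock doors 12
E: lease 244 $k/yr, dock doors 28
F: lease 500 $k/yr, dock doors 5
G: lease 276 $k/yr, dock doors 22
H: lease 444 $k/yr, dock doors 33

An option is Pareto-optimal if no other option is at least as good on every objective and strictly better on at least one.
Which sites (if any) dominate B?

C, D, E, G

C: lease 241≤399, dock doors 32≥4 — dominates B.
D: lease 225≤399, dock doors 12≥4 — dominates B.
E: lease 244≤399, dock doors 28≥4 — dominates B.
G: lease 276≤399, dock doors 22≥4 — dominates B.
Others (A, F, H) are each worse than B on at least one objective.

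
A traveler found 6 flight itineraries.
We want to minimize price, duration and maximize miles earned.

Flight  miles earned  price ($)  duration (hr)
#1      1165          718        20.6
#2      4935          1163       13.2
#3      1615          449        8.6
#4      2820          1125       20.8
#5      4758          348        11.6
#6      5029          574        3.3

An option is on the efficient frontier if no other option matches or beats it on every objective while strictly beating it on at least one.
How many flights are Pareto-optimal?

3

#1: dominated by #3 (miles earned 1615≥1165, price 449≤718, duration 8.6≤20.6).
#2: dominated by #6 (miles earned 5029≥4935, price 574≤1163, duration 3.3≤13.2).
#3: not dominated.
#4: dominated by #5 (miles earned 4758≥2820, price 348≤1125, duration 11.6≤20.8).
#5: not dominated (best price).
#6: not dominated (best miles earned).
Pareto-optimal: #3, #5, #6 → 3.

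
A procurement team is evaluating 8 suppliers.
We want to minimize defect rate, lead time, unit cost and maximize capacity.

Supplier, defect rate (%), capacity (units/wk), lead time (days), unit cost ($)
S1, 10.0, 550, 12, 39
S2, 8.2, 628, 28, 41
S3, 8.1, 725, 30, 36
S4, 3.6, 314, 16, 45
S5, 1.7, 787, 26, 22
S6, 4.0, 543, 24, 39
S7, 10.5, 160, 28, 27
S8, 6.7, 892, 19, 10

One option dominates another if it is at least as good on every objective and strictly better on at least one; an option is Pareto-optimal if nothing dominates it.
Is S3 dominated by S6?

No

S6 vs S3: S6 is worse on capacity (543 vs 725), so it does not dominate S3.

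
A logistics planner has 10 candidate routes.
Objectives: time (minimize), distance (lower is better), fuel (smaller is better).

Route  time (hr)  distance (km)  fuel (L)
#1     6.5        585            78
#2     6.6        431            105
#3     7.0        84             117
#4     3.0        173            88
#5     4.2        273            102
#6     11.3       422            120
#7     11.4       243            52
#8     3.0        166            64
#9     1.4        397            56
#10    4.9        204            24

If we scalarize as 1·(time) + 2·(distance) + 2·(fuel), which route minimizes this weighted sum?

#1: 1·6.5 + 2·585 + 2·78 = 1332.5
#2: 1·6.6 + 2·431 + 2·105 = 1078.6
#3: 1·7.0 + 2·84 + 2·117 = 409.0
#4: 1·3.0 + 2·173 + 2·88 = 525.0
#5: 1·4.2 + 2·273 + 2·102 = 754.2
#6: 1·11.3 + 2·422 + 2·120 = 1095.3
#7: 1·11.4 + 2·243 + 2·52 = 601.4
#8: 1·3.0 + 2·166 + 2·64 = 463.0
#9: 1·1.4 + 2·397 + 2·56 = 907.4
#10: 1·4.9 + 2·204 + 2·24 = 460.9
Lowest: #3 at 409.0.

#3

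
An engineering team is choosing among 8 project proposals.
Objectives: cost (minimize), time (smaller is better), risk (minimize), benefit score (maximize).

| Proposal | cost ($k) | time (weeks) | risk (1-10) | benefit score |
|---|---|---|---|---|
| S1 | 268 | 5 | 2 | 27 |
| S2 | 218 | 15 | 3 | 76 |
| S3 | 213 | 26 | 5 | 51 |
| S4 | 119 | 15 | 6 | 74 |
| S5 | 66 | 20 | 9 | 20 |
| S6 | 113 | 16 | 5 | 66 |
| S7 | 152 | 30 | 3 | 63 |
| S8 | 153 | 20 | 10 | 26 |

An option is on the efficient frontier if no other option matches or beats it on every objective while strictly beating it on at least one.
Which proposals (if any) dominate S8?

S4: cost 119≤153, time 15≤20, risk 6≤10, benefit score 74≥26 — dominates S8.
S6: cost 113≤153, time 16≤20, risk 5≤10, benefit score 66≥26 — dominates S8.
Others (S1, S2, S3, S5, S7) are each worse than S8 on at least one objective.

S4, S6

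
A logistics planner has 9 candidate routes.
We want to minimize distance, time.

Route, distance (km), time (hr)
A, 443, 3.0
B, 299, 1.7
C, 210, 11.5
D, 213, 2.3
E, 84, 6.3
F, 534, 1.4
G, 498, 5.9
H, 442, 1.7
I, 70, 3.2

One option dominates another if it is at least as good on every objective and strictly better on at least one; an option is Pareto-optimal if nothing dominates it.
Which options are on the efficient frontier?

A: dominated by B (distance 299≤443, time 1.7≤3.0).
B: not dominated.
C: dominated by E (distance 84≤210, time 6.3≤11.5).
D: not dominated.
E: dominated by I (distance 70≤84, time 3.2≤6.3).
F: not dominated (best time).
G: dominated by A (distance 443≤498, time 3.0≤5.9).
H: dominated by B (distance 299≤442, time 1.7≤1.7).
I: not dominated (best distance).

B, D, F, I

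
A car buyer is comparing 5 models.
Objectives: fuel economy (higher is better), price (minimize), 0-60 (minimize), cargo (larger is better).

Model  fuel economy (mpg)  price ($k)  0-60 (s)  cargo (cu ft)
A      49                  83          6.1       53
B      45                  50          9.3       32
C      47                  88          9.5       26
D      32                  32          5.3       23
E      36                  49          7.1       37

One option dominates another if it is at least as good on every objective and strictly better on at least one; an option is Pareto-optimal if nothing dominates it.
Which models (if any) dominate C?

A

A: fuel economy 49≥47, price 83≤88, 0-60 6.1≤9.5, cargo 53≥26 — dominates C.
Others (B, D, E) are each worse than C on at least one objective.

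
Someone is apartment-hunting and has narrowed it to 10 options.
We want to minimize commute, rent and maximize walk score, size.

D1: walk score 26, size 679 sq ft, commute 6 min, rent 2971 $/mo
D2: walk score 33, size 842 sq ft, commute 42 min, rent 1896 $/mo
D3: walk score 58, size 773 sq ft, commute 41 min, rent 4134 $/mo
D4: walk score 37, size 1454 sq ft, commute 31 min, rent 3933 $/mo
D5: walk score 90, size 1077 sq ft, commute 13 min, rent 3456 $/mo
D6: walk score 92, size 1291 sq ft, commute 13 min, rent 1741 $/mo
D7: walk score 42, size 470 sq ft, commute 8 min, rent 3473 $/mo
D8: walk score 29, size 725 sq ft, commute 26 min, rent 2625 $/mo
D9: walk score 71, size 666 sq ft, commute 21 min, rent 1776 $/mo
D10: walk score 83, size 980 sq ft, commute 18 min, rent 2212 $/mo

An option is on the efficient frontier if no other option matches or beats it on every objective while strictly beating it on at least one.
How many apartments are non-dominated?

D1: not dominated (best commute).
D2: dominated by D6 (walk score 92≥33, size 1291≥842, commute 13≤42, rent 1741≤1896).
D3: dominated by D5 (walk score 90≥58, size 1077≥773, commute 13≤41, rent 3456≤4134).
D4: not dominated (best size).
D5: dominated by D6 (walk score 92≥90, size 1291≥1077, commute 13≤13, rent 1741≤3456).
D6: not dominated (best walk score).
D7: not dominated.
D8: dominated by D6 (walk score 92≥29, size 1291≥725, commute 13≤26, rent 1741≤2625).
D9: dominated by D6 (walk score 92≥71, size 1291≥666, commute 13≤21, rent 1741≤1776).
D10: dominated by D6 (walk score 92≥83, size 1291≥980, commute 13≤18, rent 1741≤2212).
Pareto-optimal: D1, D4, D6, D7 → 4.

4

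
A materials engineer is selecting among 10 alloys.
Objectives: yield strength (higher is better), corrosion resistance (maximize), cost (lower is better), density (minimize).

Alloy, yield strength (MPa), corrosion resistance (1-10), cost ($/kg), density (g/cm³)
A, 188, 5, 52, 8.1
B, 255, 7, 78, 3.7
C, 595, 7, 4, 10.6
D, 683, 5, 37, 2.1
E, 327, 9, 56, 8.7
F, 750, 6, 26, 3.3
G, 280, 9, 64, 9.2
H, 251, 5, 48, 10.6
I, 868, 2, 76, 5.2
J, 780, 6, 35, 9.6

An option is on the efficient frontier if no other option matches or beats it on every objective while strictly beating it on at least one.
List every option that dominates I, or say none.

A: worse on yield strength (188 vs 868).
B: worse on yield strength (255 vs 868).
C: worse on yield strength (595 vs 868).
D: worse on yield strength (683 vs 868).
E: worse on yield strength (327 vs 868).
F: worse on yield strength (750 vs 868).
G: worse on yield strength (280 vs 868).
H: worse on yield strength (251 vs 868).
J: worse on yield strength (780 vs 868).
No option dominates I.

none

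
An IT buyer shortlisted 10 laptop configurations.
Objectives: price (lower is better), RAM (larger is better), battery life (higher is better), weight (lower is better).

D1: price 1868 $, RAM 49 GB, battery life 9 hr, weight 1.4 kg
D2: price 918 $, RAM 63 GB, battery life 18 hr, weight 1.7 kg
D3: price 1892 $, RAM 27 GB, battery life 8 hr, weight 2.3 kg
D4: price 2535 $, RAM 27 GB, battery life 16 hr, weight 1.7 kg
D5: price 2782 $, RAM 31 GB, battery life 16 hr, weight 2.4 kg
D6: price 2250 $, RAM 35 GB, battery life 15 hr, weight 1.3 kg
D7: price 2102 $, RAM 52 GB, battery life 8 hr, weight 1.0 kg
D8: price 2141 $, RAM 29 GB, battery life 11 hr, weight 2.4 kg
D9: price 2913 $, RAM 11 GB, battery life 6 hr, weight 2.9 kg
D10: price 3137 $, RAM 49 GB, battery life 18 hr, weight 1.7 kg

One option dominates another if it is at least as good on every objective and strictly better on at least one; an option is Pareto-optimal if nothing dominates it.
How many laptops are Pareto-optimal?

4

D1: not dominated.
D2: not dominated (best price).
D3: dominated by D1 (price 1868≤1892, RAM 49≥27, battery life 9≥8, weight 1.4≤2.3).
D4: dominated by D2 (price 918≤2535, RAM 63≥27, battery life 18≥16, weight 1.7≤1.7).
D5: dominated by D2 (price 918≤2782, RAM 63≥31, battery life 18≥16, weight 1.7≤2.4).
D6: not dominated.
D7: not dominated (best weight).
D8: dominated by D2 (price 918≤2141, RAM 63≥29, battery life 18≥11, weight 1.7≤2.4).
D9: dominated by D1 (price 1868≤2913, RAM 49≥11, battery life 9≥6, weight 1.4≤2.9).
D10: dominated by D2 (price 918≤3137, RAM 63≥49, battery life 18≥18, weight 1.7≤1.7).
Pareto-optimal: D1, D2, D6, D7 → 4.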